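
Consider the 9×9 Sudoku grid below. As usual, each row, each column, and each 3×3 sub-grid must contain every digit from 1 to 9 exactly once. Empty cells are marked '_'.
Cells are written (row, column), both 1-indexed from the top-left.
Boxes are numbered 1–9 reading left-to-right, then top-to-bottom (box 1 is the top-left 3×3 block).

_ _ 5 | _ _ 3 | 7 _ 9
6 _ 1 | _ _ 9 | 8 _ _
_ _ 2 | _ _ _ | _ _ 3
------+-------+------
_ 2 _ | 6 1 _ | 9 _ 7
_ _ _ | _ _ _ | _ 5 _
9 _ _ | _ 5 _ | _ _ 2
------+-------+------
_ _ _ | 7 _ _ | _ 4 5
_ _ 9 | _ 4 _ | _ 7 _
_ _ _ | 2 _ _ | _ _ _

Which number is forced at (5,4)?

Cell (5,4) itself could take any of {3, 4, 8, 9} by direct elimination.
Consider where 9 can go in column 4.
(1,4) is out (row 1 already has a 9).
(2,4) is out (row 2 already has a 9).
(3,4) is out (box 2 already has a 9).
(6,4) is out (row 6 already has a 9).
(8,4) is out (row 8 already has a 9).
So the only cell in column 4 that can hold 9 is (5,4).
Therefore (5,4) = 9.

9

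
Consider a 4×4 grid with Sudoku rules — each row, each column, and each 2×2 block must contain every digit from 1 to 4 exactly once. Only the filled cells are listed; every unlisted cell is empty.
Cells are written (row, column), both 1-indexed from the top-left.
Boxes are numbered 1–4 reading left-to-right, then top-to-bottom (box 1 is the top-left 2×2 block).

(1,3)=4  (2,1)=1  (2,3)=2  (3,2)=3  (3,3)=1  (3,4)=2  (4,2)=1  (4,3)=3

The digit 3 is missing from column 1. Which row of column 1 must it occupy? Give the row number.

Consider where 3 can go in column 1.
(3,1) is out (row 3 already has a 3).
(4,1) is out (row 4 already has a 3).
So the only cell in column 1 that can hold 3 is (1,1).
That is row 1.

1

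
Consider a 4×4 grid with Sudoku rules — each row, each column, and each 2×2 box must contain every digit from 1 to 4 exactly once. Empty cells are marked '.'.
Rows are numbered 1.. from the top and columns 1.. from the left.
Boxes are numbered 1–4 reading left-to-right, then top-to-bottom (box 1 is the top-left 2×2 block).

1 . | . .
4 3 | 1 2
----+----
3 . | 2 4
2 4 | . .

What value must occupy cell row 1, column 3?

4

Cell row 1, column 3 itself could take any of {3, 4} by direct elimination.
Consider where 4 can go in box 2.
row 1, column 4 is out (column 4 already has a 4).
So the only cell in box 2 that can hold 4 is row 1, column 3.
Therefore row 1, column 3 = 4.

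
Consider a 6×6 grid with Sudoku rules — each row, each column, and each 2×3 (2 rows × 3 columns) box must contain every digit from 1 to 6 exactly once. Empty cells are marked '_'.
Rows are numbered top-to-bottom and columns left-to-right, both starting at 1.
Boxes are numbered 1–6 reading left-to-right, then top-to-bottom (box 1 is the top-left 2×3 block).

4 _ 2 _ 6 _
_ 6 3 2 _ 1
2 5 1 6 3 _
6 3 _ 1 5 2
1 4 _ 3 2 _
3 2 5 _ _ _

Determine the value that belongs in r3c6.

4

Row 3 already contains {1, 2, 3, 5, 6}.
Column 6 already contains {1, 2}.
Its 2×3 block (box 4) already contains {1, 2, 3, 5, 6}.
The only value from 1–6 not eliminated is 4, so r3c6 = 4.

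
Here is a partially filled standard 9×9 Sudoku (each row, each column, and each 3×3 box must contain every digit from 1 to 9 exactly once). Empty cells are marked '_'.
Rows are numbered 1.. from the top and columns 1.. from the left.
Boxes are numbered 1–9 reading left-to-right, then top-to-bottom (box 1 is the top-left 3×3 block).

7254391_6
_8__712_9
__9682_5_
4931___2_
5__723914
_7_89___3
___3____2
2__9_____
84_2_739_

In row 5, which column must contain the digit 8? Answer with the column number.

Consider where 8 can go in row 5.
row 5, column 2 is out (column 2 already has a 8).
So the only cell in row 5 that can hold 8 is row 5, column 3.
That is column 3.

3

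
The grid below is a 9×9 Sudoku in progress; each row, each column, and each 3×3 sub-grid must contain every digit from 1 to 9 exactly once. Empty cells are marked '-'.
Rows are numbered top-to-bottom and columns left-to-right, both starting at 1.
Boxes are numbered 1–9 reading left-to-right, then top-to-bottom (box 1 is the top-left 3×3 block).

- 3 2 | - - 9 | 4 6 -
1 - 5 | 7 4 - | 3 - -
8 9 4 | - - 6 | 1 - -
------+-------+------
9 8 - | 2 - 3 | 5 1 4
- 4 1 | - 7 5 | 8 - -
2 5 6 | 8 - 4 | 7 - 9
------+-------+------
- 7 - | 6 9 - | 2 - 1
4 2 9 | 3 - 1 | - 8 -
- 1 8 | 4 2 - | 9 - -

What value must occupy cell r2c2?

6

Row 2 already contains {1, 3, 4, 5, 7}.
Column 2 already contains {1, 2, 3, 4, 5, 7, 8, 9}.
Its 3×3 block (box 1) already contains {1, 2, 3, 4, 5, 8, 9}.
The only value from 1–9 not eliminated is 6, so r2c2 = 6.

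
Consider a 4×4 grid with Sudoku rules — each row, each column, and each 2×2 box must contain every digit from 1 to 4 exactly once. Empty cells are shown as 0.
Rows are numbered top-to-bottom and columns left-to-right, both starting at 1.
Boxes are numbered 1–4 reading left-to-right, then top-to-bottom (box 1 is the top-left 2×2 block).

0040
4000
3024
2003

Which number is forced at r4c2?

Cell r4c2 itself could take any of {1, 4} by direct elimination.
Consider where 4 can go in box 3.
r3c2 is out (row 3 already has a 4).
So the only cell in box 3 that can hold 4 is r4c2.
Therefore r4c2 = 4.

4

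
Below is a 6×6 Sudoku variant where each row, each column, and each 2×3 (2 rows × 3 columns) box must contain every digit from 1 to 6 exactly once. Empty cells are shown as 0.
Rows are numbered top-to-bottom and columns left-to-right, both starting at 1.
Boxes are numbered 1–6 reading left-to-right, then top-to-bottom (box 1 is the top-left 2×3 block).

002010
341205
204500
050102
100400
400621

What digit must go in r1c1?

5

Cell r1c1 itself could take any of {5, 6} by direct elimination.
Consider where 5 can go in box 1.
r1c2 is out (column 2 already has a 5).
So the only cell in box 1 that can hold 5 is r1c1.
Therefore r1c1 = 5.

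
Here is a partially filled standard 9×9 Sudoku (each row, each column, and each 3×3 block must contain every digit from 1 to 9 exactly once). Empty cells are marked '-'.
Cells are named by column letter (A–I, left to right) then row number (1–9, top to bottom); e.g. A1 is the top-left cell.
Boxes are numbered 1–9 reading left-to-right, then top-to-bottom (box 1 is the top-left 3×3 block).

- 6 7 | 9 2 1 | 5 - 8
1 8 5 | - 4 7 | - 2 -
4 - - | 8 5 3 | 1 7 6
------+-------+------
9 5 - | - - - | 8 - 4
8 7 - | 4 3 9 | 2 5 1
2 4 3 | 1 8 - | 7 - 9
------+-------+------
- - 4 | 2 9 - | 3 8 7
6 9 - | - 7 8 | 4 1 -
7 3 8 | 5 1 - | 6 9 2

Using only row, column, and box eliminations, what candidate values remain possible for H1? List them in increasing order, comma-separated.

Row 1 already contains {1, 2, 5, 6, 7, 8, 9}.
Column H already contains {1, 2, 5, 7, 8, 9}.
Its 3×3 block (box 3) already contains {1, 2, 5, 6, 7, 8}.
Removing those from 1–9 leaves {3, 4} as the candidates for H1.

3,4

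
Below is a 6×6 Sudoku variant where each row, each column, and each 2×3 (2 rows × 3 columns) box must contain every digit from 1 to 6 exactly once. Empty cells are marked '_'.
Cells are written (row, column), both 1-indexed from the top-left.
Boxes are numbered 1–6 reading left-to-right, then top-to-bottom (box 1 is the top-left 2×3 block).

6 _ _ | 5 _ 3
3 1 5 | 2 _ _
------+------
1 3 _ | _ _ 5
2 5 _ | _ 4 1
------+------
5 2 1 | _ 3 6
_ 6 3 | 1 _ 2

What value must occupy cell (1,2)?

Row 1 already contains {3, 5, 6}.
Column 2 already contains {1, 2, 3, 5, 6}.
Its 2×3 block (box 1) already contains {1, 3, 5, 6}.
The only value from 1–6 not eliminated is 4, so (1,2) = 4.

4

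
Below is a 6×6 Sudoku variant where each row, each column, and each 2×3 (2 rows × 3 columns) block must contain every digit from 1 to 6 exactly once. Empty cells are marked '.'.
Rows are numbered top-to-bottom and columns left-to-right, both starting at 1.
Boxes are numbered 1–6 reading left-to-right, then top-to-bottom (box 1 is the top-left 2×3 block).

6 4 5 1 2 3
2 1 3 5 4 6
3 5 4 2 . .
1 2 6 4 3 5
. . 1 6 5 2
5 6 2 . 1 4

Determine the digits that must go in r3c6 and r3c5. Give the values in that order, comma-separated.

1,6

For r3c6:
  Row 3 already contains {2, 3, 4, 5}.
  Column 6 already contains {2, 3, 4, 5, 6}.
  Its 2×3 block (box 4) already contains {2, 3, 4, 5}.
  The only value from 1–6 not eliminated is 1, so r3c6 = 1.
For r3c5:
  Row 3 already contains {2, 3, 4, 5}.
  Column 5 already contains {1, 2, 3, 4, 5}.
  Its 2×3 block (box 4) already contains {2, 3, 4, 5}.
  The only value from 1–6 not eliminated is 6, so r3c5 = 6.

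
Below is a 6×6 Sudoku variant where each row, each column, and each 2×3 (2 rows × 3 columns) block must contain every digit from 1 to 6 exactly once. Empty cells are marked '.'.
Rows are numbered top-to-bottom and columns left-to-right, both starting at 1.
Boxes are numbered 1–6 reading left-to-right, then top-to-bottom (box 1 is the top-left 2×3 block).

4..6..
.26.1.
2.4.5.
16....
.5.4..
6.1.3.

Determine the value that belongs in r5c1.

3

Row 5 already contains {4, 5}.
Column 1 already contains {1, 2, 4, 6}.
Its 2×3 block (box 5) already contains {1, 5, 6}.
The only value from 1–6 not eliminated is 3, so r5c1 = 3.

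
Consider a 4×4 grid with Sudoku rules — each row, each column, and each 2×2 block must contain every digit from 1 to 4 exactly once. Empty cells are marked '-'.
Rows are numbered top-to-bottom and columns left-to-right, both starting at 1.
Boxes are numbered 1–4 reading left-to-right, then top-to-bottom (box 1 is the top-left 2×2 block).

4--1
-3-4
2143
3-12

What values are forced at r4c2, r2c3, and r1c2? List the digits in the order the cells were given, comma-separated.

For r4c2:
  Row 4 already contains {1, 2, 3}.
  Column 2 already contains {1, 3}.
  Its 2×2 block (box 3) already contains {1, 2, 3}.
  The only value from 1–4 not eliminated is 4, so r4c2 = 4.
For r2c3:
  Row 2 already contains {3, 4}.
  Column 3 already contains {1, 4}.
  Its 2×2 block (box 2) already contains {1, 4}.
  The only value from 1–4 not eliminated is 2, so r2c3 = 2.
For r1c2:
  Row 1 already contains {1, 4}.
  Column 2 already contains {1, 3}.
  Its 2×2 block (box 1) already contains {3, 4}.
  The only value from 1–4 not eliminated is 2, so r1c2 = 2.

4,2,2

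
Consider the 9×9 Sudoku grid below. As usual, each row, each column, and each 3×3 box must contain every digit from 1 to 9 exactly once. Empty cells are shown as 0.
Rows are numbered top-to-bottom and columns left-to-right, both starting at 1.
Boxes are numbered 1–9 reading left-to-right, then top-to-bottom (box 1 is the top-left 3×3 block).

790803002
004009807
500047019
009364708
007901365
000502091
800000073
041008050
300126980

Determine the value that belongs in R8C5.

3

Cell R8C5 itself could take any of {3, 7, 9} by direct elimination.
Consider where 3 can go in box 8.
R7C4 is out (row 7 already has a 3).
R7C5 is out (row 7 already has a 3).
R7C6 is out (row 7 already has a 3).
R8C4 is out (column 4 already has a 3).
So the only cell in box 8 that can hold 3 is R8C5.
Therefore R8C5 = 3.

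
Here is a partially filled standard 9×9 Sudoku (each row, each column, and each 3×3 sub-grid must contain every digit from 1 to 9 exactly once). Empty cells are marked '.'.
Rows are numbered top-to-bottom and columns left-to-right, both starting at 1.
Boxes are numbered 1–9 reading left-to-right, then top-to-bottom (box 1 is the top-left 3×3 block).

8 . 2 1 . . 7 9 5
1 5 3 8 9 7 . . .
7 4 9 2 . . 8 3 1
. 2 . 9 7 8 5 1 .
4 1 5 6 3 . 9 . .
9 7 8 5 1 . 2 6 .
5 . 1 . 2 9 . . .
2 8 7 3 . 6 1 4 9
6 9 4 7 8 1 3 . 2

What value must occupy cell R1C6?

3

Cell R1C6 itself could take any of {3, 4} by direct elimination.
Consider where 3 can go in row 1.
R1C2 is out (box 1 already has a 3).
R1C5 is out (column 5 already has a 3).
So the only cell in row 1 that can hold 3 is R1C6.
Therefore R1C6 = 3.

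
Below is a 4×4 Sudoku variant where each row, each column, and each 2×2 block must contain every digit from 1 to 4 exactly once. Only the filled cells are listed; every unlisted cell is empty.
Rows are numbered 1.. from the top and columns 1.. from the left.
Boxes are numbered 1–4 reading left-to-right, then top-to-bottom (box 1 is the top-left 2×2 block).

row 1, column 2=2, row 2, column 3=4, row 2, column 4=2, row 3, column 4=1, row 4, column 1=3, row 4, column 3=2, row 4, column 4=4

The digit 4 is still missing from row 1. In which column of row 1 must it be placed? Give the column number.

1

Consider where 4 can go in row 1.
row 1, column 3 is out (column 3 already has a 4).
row 1, column 4 is out (column 4 already has a 4).
So the only cell in row 1 that can hold 4 is row 1, column 1.
That is column 1.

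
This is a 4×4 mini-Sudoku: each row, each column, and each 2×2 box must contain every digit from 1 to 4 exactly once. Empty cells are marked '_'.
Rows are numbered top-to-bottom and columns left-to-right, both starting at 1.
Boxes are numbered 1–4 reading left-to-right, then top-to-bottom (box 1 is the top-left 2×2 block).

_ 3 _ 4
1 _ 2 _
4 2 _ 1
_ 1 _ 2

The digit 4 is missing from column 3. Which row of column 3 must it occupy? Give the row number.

Consider where 4 can go in column 3.
R1C3 is out (row 1 already has a 4).
R3C3 is out (row 3 already has a 4).
So the only cell in column 3 that can hold 4 is R4C3.
That is row 4.

4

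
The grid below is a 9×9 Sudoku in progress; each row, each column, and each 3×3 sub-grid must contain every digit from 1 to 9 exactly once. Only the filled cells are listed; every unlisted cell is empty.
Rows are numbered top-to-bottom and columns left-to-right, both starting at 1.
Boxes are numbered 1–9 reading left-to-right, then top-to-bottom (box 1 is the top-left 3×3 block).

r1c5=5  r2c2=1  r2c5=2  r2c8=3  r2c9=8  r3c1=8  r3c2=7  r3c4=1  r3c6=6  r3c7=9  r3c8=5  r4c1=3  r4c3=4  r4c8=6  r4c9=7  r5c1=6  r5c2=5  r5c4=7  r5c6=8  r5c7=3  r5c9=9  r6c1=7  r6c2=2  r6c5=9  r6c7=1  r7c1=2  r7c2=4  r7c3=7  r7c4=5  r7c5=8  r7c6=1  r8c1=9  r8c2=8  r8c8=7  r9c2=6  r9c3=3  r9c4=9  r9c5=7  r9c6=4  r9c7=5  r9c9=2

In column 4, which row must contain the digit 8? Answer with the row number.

1

Consider where 8 can go in column 4.
r2c4 is out (row 2 already has a 8).
r4c4 is out (box 5 already has a 8).
r6c4 is out (box 5 already has a 8).
r8c4 is out (row 8 already has a 8).
So the only cell in column 4 that can hold 8 is r1c4.
That is row 1.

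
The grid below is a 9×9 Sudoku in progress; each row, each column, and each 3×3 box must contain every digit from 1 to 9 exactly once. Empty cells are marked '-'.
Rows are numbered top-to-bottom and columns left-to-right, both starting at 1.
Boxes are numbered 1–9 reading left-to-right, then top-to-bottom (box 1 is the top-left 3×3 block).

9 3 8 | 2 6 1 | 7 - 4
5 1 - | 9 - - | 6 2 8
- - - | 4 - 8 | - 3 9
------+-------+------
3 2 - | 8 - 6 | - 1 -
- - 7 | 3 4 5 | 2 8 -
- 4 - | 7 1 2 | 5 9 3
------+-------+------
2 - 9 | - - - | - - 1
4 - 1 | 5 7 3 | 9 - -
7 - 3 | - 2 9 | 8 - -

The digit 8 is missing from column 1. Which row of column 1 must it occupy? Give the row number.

6

Consider where 8 can go in column 1.
r3c1 is out (row 3 already has a 8).
r5c1 is out (row 5 already has a 8).
So the only cell in column 1 that can hold 8 is r6c1.
That is row 6.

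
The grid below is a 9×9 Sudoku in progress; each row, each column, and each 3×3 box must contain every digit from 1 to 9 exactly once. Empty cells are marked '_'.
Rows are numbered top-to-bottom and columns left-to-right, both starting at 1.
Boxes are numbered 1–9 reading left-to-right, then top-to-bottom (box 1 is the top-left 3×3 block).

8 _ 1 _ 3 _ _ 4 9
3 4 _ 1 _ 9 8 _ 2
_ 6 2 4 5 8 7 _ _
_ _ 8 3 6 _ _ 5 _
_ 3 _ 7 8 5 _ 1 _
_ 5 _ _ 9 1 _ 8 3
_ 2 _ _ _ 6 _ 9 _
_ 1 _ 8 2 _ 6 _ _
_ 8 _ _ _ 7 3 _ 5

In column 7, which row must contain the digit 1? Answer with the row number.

Consider where 1 can go in column 7.
R1C7 is out (row 1 already has a 1).
R4C7 is out (box 6 already has a 1).
R5C7 is out (row 5 already has a 1).
R6C7 is out (row 6 already has a 1).
So the only cell in column 7 that can hold 1 is R7C7.
That is row 7.

7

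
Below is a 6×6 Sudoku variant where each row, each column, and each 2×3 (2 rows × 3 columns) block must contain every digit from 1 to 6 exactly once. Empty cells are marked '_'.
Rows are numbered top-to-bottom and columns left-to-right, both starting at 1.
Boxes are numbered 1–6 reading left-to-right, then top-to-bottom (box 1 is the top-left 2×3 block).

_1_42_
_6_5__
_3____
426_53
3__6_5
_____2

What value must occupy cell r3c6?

4

Cell r3c6 itself could take any of {1, 4, 6} by direct elimination.
Consider where 4 can go in column 6.
r1c6 is out (row 1 already has a 4).
r2c6 is out (box 2 already has a 4).
So the only cell in column 6 that can hold 4 is r3c6.
Therefore r3c6 = 4.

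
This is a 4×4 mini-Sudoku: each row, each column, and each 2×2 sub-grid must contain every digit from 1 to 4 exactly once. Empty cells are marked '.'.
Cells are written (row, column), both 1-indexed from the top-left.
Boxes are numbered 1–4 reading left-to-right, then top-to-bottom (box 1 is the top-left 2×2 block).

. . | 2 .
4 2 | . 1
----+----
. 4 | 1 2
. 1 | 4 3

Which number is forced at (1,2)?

3

Row 1 already contains {2}.
Column 2 already contains {1, 2, 4}.
Its 2×2 block (box 1) already contains {2, 4}.
The only value from 1–4 not eliminated is 3, so (1,2) = 3.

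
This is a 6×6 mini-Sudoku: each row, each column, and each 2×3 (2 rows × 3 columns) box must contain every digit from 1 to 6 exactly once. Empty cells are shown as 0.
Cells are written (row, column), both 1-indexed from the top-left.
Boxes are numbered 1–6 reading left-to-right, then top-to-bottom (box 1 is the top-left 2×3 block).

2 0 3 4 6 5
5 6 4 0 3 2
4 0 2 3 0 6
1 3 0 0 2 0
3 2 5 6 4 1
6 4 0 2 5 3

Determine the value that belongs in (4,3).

6

Row 4 already contains {1, 2, 3}.
Column 3 already contains {2, 3, 4, 5}.
Its 2×3 block (box 3) already contains {1, 2, 3, 4}.
The only value from 1–6 not eliminated is 6, so (4,3) = 6.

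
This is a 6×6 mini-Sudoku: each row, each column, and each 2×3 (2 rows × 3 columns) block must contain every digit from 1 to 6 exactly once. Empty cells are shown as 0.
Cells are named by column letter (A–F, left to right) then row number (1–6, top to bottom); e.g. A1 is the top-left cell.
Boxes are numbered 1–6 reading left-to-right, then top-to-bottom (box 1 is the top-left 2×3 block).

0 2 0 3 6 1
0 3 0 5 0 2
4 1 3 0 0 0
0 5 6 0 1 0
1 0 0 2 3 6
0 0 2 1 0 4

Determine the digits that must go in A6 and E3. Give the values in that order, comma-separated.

For A6:
  Consider where 3 can go in box 5.
  B5 is out (row 5 already has a 3).
  C5 is out (row 5 already has a 3).
  B6 is out (column B already has a 3).
  So the only cell in box 5 that can hold 3 is A6.
  So A6 = 3.
For E3:
  Consider where 2 can go in box 4.
  D3 is out (column D already has a 2).
  F3 is out (column F already has a 2).
  D4 is out (column D already has a 2).
  F4 is out (column F already has a 2).
  So the only cell in box 4 that can hold 2 is E3.
  So E3 = 2.

3,2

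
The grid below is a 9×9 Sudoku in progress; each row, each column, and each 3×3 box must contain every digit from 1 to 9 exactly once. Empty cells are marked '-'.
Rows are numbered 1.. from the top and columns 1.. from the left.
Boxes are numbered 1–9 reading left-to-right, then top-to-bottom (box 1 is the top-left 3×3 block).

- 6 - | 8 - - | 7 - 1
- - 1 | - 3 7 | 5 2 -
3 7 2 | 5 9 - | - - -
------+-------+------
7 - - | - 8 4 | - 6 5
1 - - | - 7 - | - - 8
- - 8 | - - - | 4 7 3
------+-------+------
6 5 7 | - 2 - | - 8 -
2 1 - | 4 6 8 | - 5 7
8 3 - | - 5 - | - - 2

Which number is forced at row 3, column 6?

1

Cell row 3, column 6 itself could take any of {1, 6} by direct elimination.
Consider where 1 can go in row 3.
row 3, column 7 is out (box 3 already has a 1).
row 3, column 8 is out (box 3 already has a 1).
row 3, column 9 is out (column 9 already has a 1).
So the only cell in row 3 that can hold 1 is row 3, column 6.
Therefore row 3, column 6 = 1.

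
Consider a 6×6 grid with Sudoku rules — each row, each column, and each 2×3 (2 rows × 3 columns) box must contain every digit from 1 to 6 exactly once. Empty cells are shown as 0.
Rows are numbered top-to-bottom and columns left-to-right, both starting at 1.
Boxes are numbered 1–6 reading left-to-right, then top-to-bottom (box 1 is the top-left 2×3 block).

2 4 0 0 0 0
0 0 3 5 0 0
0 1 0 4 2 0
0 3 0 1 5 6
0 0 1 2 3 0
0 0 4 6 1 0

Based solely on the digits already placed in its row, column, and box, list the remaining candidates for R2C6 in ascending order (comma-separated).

Row 2 already contains {3, 5}.
Column 6 already contains {6}.
Its 2×3 block (box 2) already contains {5}.
Removing those from 1–6 leaves {1, 2, 4} as the candidates for R2C6.

1,2,4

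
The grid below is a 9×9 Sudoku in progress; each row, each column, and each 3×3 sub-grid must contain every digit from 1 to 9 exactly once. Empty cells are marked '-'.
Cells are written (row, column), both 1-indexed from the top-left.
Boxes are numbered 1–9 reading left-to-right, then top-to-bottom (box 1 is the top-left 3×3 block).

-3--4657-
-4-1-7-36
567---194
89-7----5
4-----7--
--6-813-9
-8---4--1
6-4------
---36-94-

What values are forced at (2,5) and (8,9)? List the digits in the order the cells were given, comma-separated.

For (2,5):
  Consider where 5 can go in row 2.
  (2,1) is out (column 1 already has a 5).
  (2,3) is out (box 1 already has a 5).
  (2,7) is out (column 7 already has a 5).
  So the only cell in row 2 that can hold 5 is (2,5).
  So (2,5) = 5.
For (8,9):
  Consider where 3 can go in box 9.
  (7,7) is out (column 7 already has a 3).
  (7,8) is out (column 8 already has a 3).
  (8,7) is out (column 7 already has a 3).
  (8,8) is out (column 8 already has a 3).
  (9,9) is out (row 9 already has a 3).
  So the only cell in box 9 that can hold 3 is (8,9).
  So (8,9) = 3.

5,3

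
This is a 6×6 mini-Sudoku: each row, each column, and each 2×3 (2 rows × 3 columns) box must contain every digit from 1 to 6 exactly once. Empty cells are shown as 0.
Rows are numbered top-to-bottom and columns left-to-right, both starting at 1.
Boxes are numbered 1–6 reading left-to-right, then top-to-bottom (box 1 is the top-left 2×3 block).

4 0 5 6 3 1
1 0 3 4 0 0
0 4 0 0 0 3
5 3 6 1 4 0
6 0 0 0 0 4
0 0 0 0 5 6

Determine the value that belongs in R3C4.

5

Cell R3C4 itself could take any of {2, 5} by direct elimination.
Consider where 5 can go in row 3.
R3C1 is out (column 1 already has a 5).
R3C3 is out (column 3 already has a 5).
R3C5 is out (column 5 already has a 5).
So the only cell in row 3 that can hold 5 is R3C4.
Therefore R3C4 = 5.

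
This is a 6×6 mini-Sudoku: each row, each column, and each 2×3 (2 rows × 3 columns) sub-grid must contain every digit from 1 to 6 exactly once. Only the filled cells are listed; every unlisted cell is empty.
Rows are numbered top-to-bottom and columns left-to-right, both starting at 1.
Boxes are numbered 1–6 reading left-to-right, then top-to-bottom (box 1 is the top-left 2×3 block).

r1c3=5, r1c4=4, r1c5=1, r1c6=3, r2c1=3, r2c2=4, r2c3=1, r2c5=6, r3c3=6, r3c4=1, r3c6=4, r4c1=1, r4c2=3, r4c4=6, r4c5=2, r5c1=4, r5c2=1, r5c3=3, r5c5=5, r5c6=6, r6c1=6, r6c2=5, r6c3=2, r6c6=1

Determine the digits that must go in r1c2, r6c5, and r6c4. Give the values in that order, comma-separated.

For r1c2:
  Consider where 6 can go in column 2.
  r3c2 is out (row 3 already has a 6).
  So the only cell in column 2 that can hold 6 is r1c2.
  So r1c2 = 6.
For r6c5:
  Consider where 4 can go in column 5.
  r3c5 is out (row 3 already has a 4).
  So the only cell in column 5 that can hold 4 is r6c5.
  So r6c5 = 4.
For r6c4:
  Row 6 already contains {1, 2, 5, 6}.
  Column 4 already contains {1, 4, 6}.
  Its 2×3 block (box 6) already contains {1, 5, 6}.
  The only value from 1–6 not eliminated is 3, so r6c4 = 3.

6,4,3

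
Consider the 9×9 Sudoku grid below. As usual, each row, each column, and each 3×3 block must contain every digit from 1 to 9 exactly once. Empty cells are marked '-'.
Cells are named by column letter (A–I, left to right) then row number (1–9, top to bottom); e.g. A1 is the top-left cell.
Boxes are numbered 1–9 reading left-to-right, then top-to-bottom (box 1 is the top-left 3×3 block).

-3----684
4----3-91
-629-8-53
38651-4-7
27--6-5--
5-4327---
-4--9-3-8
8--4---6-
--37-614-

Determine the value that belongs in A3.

Cell A3 itself could take any of {1, 7} by direct elimination.
Consider where 1 can go in row 3.
E3 is out (column E already has a 1).
G3 is out (column G already has a 1).
So the only cell in row 3 that can hold 1 is A3.
Therefore A3 = 1.

1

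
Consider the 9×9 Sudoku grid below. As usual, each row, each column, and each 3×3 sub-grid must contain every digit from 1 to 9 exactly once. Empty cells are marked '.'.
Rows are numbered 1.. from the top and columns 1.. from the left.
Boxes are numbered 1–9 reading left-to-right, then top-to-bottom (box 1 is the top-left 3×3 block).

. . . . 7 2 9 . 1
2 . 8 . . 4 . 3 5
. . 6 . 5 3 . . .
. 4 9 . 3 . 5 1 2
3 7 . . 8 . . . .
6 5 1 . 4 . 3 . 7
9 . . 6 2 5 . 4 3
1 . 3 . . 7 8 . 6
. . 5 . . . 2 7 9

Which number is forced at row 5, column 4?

Cell row 5, column 4 itself could take any of {1, 2, 5, 9} by direct elimination.
Consider where 5 can go in box 5.
row 4, column 4 is out (row 4 already has a 5).
row 4, column 6 is out (row 4 already has a 5).
row 5, column 6 is out (column 6 already has a 5).
row 6, column 4 is out (row 6 already has a 5).
row 6, column 6 is out (row 6 already has a 5).
So the only cell in box 5 that can hold 5 is row 5, column 4.
Therefore row 5, column 4 = 5.

5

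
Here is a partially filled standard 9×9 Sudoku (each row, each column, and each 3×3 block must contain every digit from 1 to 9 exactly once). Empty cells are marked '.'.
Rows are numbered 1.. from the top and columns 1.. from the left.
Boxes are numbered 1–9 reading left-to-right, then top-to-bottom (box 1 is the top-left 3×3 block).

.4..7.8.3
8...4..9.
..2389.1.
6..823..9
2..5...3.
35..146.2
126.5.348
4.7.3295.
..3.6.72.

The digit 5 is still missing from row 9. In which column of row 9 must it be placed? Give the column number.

1

Consider where 5 can go in row 9.
row 9, column 2 is out (column 2 already has a 5).
row 9, column 4 is out (column 4 already has a 5).
row 9, column 6 is out (box 8 already has a 5).
row 9, column 9 is out (box 9 already has a 5).
So the only cell in row 9 that can hold 5 is row 9, column 1.
That is column 1.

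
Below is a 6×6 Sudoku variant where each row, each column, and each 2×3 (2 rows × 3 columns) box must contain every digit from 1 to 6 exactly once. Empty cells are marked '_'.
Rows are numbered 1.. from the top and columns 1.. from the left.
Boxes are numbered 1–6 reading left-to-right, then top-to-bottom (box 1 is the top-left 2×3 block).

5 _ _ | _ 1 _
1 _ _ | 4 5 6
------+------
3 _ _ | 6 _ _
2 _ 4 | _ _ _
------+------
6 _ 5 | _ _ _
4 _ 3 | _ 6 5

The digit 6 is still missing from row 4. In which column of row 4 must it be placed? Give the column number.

2

Consider where 6 can go in row 4.
row 4, column 4 is out (column 4 already has a 6).
row 4, column 5 is out (column 5 already has a 6).
row 4, column 6 is out (column 6 already has a 6).
So the only cell in row 4 that can hold 6 is row 4, column 2.
That is column 2.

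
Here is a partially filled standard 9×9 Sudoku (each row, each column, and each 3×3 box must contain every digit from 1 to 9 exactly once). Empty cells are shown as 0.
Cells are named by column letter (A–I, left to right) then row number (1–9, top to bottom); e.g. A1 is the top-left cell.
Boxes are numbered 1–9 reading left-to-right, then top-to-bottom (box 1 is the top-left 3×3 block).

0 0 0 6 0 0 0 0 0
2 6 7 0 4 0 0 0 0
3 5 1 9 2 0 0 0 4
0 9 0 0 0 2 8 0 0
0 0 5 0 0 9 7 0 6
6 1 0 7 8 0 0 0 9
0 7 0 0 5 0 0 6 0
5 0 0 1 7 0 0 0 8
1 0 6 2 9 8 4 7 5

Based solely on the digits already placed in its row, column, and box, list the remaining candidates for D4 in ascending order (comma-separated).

3,4,5

Row 4 already contains {2, 8, 9}.
Column D already contains {1, 2, 6, 7, 9}.
Its 3×3 block (box 5) already contains {2, 7, 8, 9}.
Removing those from 1–9 leaves {3, 4, 5} as the candidates for D4.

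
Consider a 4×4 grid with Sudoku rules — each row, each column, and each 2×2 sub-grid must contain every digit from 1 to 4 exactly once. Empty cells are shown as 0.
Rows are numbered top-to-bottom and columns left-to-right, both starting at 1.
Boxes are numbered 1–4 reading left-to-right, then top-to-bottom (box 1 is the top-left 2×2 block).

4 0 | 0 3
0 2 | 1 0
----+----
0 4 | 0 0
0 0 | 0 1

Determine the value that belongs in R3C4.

2

Row 3 already contains {4}.
Column 4 already contains {1, 3}.
Its 2×2 block (box 4) already contains {1}.
The only value from 1–4 not eliminated is 2, so R3C4 = 2.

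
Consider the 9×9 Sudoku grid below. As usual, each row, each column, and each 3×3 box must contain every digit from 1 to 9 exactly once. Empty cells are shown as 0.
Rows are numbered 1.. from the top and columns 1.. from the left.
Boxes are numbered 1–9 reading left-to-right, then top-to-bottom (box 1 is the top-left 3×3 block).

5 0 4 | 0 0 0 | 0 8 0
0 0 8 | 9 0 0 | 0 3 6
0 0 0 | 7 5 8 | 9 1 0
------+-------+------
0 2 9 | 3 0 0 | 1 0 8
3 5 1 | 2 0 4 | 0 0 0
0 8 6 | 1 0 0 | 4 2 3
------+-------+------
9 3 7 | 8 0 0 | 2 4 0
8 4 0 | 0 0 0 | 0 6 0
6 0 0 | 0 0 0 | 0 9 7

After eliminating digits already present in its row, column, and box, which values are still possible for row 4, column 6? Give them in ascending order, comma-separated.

5,6,7

Row 4 already contains {1, 2, 3, 8, 9}.
Column 6 already contains {4, 8}.
Its 3×3 block (box 5) already contains {1, 2, 3, 4}.
Removing those from 1–9 leaves {5, 6, 7} as the candidates for row 4, column 6.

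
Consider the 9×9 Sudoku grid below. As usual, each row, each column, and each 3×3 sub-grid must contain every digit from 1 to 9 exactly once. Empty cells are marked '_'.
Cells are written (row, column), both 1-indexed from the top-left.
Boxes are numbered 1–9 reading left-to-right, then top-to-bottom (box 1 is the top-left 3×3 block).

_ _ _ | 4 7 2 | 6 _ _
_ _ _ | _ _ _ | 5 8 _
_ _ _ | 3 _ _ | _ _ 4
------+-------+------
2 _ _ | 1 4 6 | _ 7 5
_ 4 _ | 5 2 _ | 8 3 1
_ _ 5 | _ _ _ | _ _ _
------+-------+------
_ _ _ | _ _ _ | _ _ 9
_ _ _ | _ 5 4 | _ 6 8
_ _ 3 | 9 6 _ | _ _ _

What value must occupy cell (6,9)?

Cell (6,9) itself could take any of {2, 6} by direct elimination.
Consider where 6 can go in box 6.
(4,7) is out (row 4 already has a 6).
(6,7) is out (column 7 already has a 6).
(6,8) is out (column 8 already has a 6).
So the only cell in box 6 that can hold 6 is (6,9).
Therefore (6,9) = 6.

6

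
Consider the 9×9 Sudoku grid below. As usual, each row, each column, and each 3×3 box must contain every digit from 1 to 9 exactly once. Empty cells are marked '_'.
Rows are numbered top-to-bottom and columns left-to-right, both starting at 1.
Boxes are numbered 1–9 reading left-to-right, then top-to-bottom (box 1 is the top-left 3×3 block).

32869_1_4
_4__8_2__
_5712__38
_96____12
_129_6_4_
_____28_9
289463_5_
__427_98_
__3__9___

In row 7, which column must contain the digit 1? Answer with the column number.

Consider where 1 can go in row 7.
R7C7 is out (column 7 already has a 1).
So the only cell in row 7 that can hold 1 is R7C9.
That is column 9.

9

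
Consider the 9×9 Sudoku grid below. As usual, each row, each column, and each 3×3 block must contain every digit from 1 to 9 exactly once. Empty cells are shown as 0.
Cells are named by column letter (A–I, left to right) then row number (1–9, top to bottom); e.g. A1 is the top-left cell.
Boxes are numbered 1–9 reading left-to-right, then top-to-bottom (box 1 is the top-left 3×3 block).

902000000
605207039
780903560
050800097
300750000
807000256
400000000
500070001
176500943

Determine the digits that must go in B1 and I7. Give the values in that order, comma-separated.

For B1:
  Consider where 3 can go in box 1.
  B2 is out (row 2 already has a 3).
  C3 is out (row 3 already has a 3).
  So the only cell in box 1 that can hold 3 is B1.
  So B1 = 3.
For I7:
  Consider where 5 can go in column I.
  I1 is out (box 3 already has a 5).
  I3 is out (row 3 already has a 5).
  I5 is out (row 5 already has a 5).
  So the only cell in column I that can hold 5 is I7.
  So I7 = 5.

3,5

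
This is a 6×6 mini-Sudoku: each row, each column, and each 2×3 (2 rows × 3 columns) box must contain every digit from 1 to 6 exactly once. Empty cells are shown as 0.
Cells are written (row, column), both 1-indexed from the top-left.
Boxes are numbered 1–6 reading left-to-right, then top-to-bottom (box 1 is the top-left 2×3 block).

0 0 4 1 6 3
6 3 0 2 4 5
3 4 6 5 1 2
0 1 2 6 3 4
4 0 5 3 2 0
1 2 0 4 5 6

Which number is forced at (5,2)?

Row 5 already contains {2, 3, 4, 5}.
Column 2 already contains {1, 2, 3, 4}.
Its 2×3 block (box 5) already contains {1, 2, 4, 5}.
The only value from 1–6 not eliminated is 6, so (5,2) = 6.

6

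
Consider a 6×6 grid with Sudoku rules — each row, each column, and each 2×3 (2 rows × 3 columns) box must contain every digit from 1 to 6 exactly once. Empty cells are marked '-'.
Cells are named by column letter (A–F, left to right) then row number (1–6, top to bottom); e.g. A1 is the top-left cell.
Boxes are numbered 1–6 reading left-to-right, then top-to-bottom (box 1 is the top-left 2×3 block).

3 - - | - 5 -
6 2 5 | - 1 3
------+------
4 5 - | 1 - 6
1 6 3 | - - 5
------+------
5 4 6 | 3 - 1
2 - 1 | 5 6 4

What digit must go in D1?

6

Cell D1 itself could take any of {2, 4, 6} by direct elimination.
Consider where 6 can go in column D.
D2 is out (row 2 already has a 6).
D4 is out (row 4 already has a 6).
So the only cell in column D that can hold 6 is D1.
Therefore D1 = 6.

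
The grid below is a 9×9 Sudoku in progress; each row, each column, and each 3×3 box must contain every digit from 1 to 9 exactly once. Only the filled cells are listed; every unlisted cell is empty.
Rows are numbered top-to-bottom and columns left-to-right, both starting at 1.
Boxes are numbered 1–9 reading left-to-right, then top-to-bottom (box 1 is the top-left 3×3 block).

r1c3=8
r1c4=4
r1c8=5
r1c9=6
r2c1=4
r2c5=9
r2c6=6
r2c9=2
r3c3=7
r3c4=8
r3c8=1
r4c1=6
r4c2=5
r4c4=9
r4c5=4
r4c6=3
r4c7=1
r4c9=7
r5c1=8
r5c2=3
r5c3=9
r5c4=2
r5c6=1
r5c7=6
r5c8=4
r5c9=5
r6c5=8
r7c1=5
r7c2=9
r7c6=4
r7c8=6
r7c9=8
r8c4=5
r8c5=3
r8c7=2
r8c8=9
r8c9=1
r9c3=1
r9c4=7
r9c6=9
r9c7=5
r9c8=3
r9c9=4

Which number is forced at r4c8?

8

Cell r4c8 itself could take any of {2, 8} by direct elimination.
Consider where 8 can go in box 6.
r6c7 is out (row 6 already has a 8).
r6c8 is out (row 6 already has a 8).
r6c9 is out (row 6 already has a 8).
So the only cell in box 6 that can hold 8 is r4c8.
Therefore r4c8 = 8.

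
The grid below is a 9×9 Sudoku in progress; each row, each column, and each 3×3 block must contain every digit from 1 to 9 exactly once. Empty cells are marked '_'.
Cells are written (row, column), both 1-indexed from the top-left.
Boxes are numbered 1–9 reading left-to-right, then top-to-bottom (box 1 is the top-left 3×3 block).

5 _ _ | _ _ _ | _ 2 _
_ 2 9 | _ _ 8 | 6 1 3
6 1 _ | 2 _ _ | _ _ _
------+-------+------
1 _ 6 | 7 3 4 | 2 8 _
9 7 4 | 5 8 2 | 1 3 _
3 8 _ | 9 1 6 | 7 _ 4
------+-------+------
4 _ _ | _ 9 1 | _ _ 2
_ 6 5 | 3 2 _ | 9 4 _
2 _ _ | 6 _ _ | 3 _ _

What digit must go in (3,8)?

9

Cell (3,8) itself could take any of {5, 7, 9} by direct elimination.
Consider where 9 can go in column 8.
(6,8) is out (row 6 already has a 9).
(7,8) is out (row 7 already has a 9).
(9,8) is out (box 9 already has a 9).
So the only cell in column 8 that can hold 9 is (3,8).
Therefore (3,8) = 9.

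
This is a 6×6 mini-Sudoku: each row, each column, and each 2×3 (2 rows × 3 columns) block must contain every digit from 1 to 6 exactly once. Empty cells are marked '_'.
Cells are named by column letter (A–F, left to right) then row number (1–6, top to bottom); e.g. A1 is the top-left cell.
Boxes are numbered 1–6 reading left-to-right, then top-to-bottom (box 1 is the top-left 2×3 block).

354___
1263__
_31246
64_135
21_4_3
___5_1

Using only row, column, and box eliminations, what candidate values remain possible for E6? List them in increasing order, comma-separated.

2,6

Row 6 already contains {1, 5}.
Column E already contains {3, 4}.
Its 2×3 block (box 6) already contains {1, 3, 4, 5}.
Removing those from 1–6 leaves {2, 6} as the candidates for E6.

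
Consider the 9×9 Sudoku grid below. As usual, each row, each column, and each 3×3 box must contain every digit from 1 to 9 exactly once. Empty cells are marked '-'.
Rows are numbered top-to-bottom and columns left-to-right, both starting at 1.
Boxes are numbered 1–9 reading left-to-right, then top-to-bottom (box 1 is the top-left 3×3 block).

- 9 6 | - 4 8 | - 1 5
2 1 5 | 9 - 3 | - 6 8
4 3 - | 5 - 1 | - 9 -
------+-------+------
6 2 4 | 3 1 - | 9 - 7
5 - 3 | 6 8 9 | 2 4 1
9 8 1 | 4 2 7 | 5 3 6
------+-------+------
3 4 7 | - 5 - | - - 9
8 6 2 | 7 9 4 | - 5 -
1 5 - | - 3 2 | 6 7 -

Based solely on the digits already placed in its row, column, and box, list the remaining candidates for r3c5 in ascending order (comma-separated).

6,7

Row 3 already contains {1, 3, 4, 5, 9}.
Column 5 already contains {1, 2, 3, 4, 5, 8, 9}.
Its 3×3 block (box 2) already contains {1, 3, 4, 5, 8, 9}.
Removing those from 1–9 leaves {6, 7} as the candidates for r3c5.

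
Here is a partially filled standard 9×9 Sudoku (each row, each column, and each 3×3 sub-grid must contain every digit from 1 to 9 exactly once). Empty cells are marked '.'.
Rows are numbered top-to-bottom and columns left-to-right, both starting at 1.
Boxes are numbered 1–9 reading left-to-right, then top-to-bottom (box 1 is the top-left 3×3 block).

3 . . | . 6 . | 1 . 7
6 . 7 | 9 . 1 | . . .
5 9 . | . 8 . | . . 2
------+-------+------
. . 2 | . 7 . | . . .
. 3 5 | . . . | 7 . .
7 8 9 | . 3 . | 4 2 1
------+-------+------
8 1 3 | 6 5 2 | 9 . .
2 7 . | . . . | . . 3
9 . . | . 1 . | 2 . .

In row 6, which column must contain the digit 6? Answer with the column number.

Consider where 6 can go in row 6.
R6C4 is out (column 4 already has a 6).
So the only cell in row 6 that can hold 6 is R6C6.
That is column 6.

6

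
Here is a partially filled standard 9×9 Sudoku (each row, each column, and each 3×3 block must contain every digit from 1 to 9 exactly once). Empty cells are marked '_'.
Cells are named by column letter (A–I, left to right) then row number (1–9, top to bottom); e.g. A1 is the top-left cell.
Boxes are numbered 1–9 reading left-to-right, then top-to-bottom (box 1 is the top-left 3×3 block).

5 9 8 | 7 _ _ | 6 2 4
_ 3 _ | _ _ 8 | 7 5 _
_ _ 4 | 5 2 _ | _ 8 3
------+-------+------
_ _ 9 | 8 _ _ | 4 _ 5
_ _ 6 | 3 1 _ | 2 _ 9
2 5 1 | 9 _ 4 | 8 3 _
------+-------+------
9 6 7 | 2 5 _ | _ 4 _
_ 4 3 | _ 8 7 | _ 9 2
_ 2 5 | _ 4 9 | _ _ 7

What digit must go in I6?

6

Row 6 already contains {1, 2, 3, 4, 5, 8, 9}.
Column I already contains {2, 3, 4, 5, 7, 9}.
Its 3×3 block (box 6) already contains {2, 3, 4, 5, 8, 9}.
The only value from 1–9 not eliminated is 6, so I6 = 6.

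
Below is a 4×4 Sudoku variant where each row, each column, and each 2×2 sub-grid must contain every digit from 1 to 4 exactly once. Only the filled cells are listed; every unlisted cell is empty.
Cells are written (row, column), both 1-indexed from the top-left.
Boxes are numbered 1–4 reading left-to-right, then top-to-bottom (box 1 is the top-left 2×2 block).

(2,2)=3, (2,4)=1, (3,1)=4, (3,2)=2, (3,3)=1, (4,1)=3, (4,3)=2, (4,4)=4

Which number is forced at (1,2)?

Cell (1,2) itself could take any of {1, 4} by direct elimination.
Consider where 4 can go in column 2.
(4,2) is out (row 4 already has a 4).
So the only cell in column 2 that can hold 4 is (1,2).
Therefore (1,2) = 4.

4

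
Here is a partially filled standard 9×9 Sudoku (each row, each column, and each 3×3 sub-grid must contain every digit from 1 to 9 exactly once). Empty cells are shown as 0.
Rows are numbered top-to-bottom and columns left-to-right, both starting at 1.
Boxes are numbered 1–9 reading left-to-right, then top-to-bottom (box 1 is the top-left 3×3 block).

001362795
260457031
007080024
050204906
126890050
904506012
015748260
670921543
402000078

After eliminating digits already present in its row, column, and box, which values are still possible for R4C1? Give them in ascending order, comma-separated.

3,7,8

Row 4 already contains {2, 4, 5, 6, 9}.
Column 1 already contains {1, 2, 4, 6, 9}.
Its 3×3 block (box 4) already contains {1, 2, 4, 5, 6, 9}.
Removing those from 1–9 leaves {3, 7, 8} as the candidates for R4C1.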